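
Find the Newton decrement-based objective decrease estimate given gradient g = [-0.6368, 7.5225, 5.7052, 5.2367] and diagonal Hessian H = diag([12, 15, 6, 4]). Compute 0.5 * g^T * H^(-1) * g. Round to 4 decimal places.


Step 1: H is diagonal, so H^(-1) * g = [-0.0531, 0.5015, 0.9509, 1.3092].
Step 2: g^T H^(-1) g = sum_i g_i^2 / H_ii
  = (-0.6368)^2/12 + (7.5225)^2/15 + (5.7052)^2/6 + (5.2367)^2/4
  = 0.0338 + 3.7725 + 5.4249 + 6.8558 = 16.087
Step 3: Objective decrease = 0.5 * g^T H^(-1) g = 8.0435


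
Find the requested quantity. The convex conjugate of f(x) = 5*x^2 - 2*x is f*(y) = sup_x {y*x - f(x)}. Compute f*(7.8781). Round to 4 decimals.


f*(y) = sup_x {y*x - a*x^2 - b*x} = sup_x {(y-b)*x - a*x^2}
FOC: (y - b) - 2a*x = 0 => x* = (y - b)/(2a)
x* = (7.8781 + 2)/(2*5) = 0.9878
f*(7.8781) = (y-b)^2/(4a) = (7.8781 + 2)^2/(4*5)
= 97.5769/20 = 4.8788


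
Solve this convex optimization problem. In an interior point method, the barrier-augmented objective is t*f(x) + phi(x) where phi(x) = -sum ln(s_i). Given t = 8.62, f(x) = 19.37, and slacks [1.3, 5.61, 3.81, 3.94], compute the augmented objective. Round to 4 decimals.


Step 1: Compute log-barrier.
ln values: [0.2624, 1.7246, 1.3376, 1.3712]
phi = -(0.2624 + 1.7246 + 1.3376 + 1.3712) = -4.6957
Step 2: Compute augmented objective.
t*f(x) = 8.62*19.37 = 166.9694
Total = 166.9694 - 4.6957 = 162.2737


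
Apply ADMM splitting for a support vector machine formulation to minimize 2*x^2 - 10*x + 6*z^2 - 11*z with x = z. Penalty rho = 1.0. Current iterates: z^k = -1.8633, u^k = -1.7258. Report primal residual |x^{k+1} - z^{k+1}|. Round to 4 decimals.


ADMM iteration with rho = 1.0, z^k = -1.8633, u^k = -1.7258
Step 1: x-update.
Minimize 2*x^2 - 10*x + (1.0/2)*(x + 1.8633 - 1.7258)^2
FOC: (2*2 + 1.0)*x = 10 + 1.0*(-1.8633 + 1.7258)
x^{k+1} = 1.9725
Step 2: z-update.
Minimize 6*z^2 - 11*z + (1.0/2)*(1.9725 - z - 1.7258)^2
FOC: (2*6 + 1.0)*z = 11 + 1.0*(1.9725 - 1.7258)
z^{k+1} = 0.8651
Step 3: u-update.
u^{k+1} = -1.7258 + 1.9725 - 0.8651 = -0.6184
Step 4: Primal residual = |1.9725 - 0.8651| = 1.1074


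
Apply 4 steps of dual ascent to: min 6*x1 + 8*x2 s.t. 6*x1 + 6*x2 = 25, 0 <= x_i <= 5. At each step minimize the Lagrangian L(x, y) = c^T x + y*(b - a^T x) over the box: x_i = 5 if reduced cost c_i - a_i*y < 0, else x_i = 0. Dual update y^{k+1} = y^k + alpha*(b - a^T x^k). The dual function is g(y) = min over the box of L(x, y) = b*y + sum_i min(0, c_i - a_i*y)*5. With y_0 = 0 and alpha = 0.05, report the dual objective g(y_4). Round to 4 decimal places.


Dual ascent for LP: min 6*x1 + 8*x2, 6*x1 + 6*x2 = 25, 0 <= x_i <= 5
Step 1: y^k = 0.0, reduced costs: (6.0, 8.0)
  x^k = (0.0, 0.0), subgradient = b - a^T x = 25.0
  y^{k+1} = 0.0 + 0.05*25.0 = 1.25
Step 2: y^k = 1.25, reduced costs: (-1.5, 0.5)
  x^k = (5.0, 0.0), subgradient = b - a^T x = -5.0
  y^{k+1} = 1.25 + 0.05*-5.0 = 1.0
Step 3: y^k = 1.0, reduced costs: (0.0, 2.0)
  x^k = (0.0, 0.0), subgradient = b - a^T x = 25.0
  y^{k+1} = 1.0 + 0.05*25.0 = 2.25
Step 4: y^k = 2.25, reduced costs: (-7.5, -5.5)
  x^k = (5.0, 5.0), subgradient = b - a^T x = -35.0
  y^{k+1} = 2.25 + 0.05*-35.0 = 0.5
Dual objective at y_4 = 0.5: reduced costs (3.0, 5.0), box minimizer x = (0.0, 0.0)
g(y_4) = b*y + (c1 - a1*y)*x1 + (c2 - a2*y)*x2 = 25*0.5 + 3.0*0.0 + 5.0*0.0 = 12.5 + 0.0 + 0.0 = 12.5


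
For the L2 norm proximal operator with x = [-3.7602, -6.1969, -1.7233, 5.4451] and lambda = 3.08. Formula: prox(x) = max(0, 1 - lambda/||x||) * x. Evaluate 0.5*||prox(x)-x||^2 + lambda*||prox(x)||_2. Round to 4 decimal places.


Step 1: Compute ||x||.
||x|| = 9.2282
Step 2: Compute scaling factor.
scale = max(0, 1 - 3.08/9.2282) = 0.6662
Step 3: prox(x) = [-2.5052, -4.1286, -1.1481, 3.6277]
||prox(x)|| = 6.1482
Step 4: Proximal objective.
0.5*||prox-x||^2 = 4.7432
lambda*||prox|| = 18.9365
Total = 23.6796


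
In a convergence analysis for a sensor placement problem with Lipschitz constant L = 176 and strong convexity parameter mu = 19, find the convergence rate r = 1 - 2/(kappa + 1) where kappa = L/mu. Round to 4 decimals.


Step 1: Compute the condition number.
kappa = L/mu = 176/19 = 9.2632
Step 2: Compute the convergence rate.
r = 1 - 2/(kappa + 1) = 1 - 2*mu/(L + mu) = (L - mu)/(L + mu) = 157/195 = 0.8051


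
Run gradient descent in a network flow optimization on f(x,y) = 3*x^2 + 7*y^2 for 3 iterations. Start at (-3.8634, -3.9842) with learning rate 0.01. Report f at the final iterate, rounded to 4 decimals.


Gradient descent on f(x,y) = 3*x^2 + 7*y^2.
Starting point: (-3.8634, -3.9842), alpha = 0.01
Step 1: grad_x = 2*3*-3.8634 = -23.1804, grad_y = 2*7*-3.9842 = -55.7788
  x_1 = -3.8634 - 0.01*-23.1804 = -3.6316
  y_1 = -3.9842 - 0.01*-55.7788 = -3.4264
Step 2: grad_x = 2*3*-3.6316 = -21.7896, grad_y = 2*7*-3.4264 = -47.9698
  x_2 = -3.6316 - 0.01*-21.7896 = -3.4137
  y_2 = -3.4264 - 0.01*-47.9698 = -2.9467
Step 3: grad_x = 2*3*-3.4137 = -20.4822, grad_y = 2*7*-2.9467 = -41.254
  x_3 = -3.4137 - 0.01*-20.4822 = -3.2089
  y_3 = -2.9467 - 0.01*-41.254 = -2.5342
f(-3.2089, -2.5342) = 3*(-3.2089)^2 + 7*(-2.5342)^2 = 75.845


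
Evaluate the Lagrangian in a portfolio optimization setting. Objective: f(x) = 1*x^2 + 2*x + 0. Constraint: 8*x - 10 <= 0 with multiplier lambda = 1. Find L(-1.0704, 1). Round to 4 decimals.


Step 1: Evaluate f(x).
f(-1.0704) = 1*(-1.0704)^2 + 2*(-1.0704) + 0 = -0.995
Step 2: Evaluate g(x).
g(-1.0704) = 8*-1.0704 - 10 = -18.5632
Step 3: Compute Lagrangian.
L = -0.995 + 1*-18.5632 = -19.5582


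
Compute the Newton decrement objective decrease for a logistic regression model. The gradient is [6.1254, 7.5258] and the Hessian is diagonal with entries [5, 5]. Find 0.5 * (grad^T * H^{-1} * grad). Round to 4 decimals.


Step 1: H is diagonal, so H^(-1) * g = [1.2251, 1.5052].
Step 2: g^T H^(-1) g = sum_i g_i^2 / H_ii
  = (6.1254)^2/5 + (7.5258)^2/5
  = 7.5041 + 11.3275 = 18.8316
Step 3: Objective decrease = 0.5 * g^T H^(-1) g = 9.4158


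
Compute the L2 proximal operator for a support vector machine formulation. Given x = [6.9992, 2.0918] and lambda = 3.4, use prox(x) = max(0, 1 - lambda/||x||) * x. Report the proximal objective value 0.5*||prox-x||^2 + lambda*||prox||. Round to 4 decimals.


Step 1: Compute ||x||.
||x|| = 7.3051
Step 2: Compute scaling factor.
scale = max(0, 1 - 3.4/7.3051) = 0.5346
Step 3: prox(x) = [3.7416, 1.1182]
||prox(x)|| = 3.9051
Step 4: Proximal objective.
0.5*||prox-x||^2 = 5.78
lambda*||prox|| = 13.2773
Total = 19.0573


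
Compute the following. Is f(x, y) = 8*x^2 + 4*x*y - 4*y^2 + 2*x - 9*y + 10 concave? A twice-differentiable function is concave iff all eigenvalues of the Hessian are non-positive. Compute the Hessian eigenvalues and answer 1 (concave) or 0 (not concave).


The Hessian of f(x,y) = 8*x^2 + 4*x*y - 4*y^2 + 2*x - 9*y + 10 is:
H = [[16, 4], [4, -8]]
Trace = 16 - 8 = 8
Determinant = 16*-8 - (4)^2 = -144
Discriminant = (8)^2 - 4*-144 = 640.0
Eigenvalues: lambda_1 = -8.6491, lambda_2 = 16.6491
The function is not concave.

0


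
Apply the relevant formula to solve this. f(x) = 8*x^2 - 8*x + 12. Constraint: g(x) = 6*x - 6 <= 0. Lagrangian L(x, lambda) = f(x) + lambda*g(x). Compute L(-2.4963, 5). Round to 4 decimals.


Step 1: Evaluate f(x).
f(-2.4963) = 8*(-2.4963)^2 - 8*(-2.4963) + 12 = 81.8225
Step 2: Evaluate g(x).
g(-2.4963) = 6*-2.4963 - 6 = -20.9778
Step 3: Compute Lagrangian.
L = 81.8225 + 5*-20.9778 = -23.0665


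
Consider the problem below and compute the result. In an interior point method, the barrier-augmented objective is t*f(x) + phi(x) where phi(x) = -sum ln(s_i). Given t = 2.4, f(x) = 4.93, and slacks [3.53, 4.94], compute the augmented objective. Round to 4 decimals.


Step 1: Compute log-barrier.
ln values: [1.2613, 1.5974]
phi = -(1.2613 + 1.5974) = -2.8587
Step 2: Compute augmented objective.
t*f(x) = 2.4*4.93 = 11.832
Total = 11.832 - 2.8587 = 8.9733


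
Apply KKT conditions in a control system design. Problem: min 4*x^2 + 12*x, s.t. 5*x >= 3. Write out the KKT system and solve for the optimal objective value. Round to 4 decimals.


Step 1: Try lambda = 0 (constraint inactive).
x_unc = -12/(2*4) = -1.5
Check: 5*-1.5 = -7.5 < 3 -- violated!
Step 2: Constraint must be active: 5*x = 3
x* = 3/5 = 0.6
lambda = (2*4*0.6 + 12)/5 = 3.36
Step 3: Compute optimal value.
f(x*) = 4*0.6^2 + 12*0.6 = 8.64


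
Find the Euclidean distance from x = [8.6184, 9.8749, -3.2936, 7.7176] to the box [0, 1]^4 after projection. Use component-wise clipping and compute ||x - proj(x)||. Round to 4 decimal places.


Project each component onto [0, 1].
clip(8.6184) = 1.0, clip(9.8749) = 1.0, clip(-3.2936) = 0.0, clip(7.7176) = 1.0
Projection = [1.0, 1.0, 0.0, 1.0]
Squared diffs: [58.04, 78.7639, 10.8478, 45.1261]
Distance = sqrt(192.7778) = 13.8844


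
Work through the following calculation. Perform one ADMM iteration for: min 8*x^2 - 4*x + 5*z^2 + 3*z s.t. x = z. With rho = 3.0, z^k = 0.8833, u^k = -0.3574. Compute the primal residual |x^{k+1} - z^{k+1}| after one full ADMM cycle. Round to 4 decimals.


ADMM iteration with rho = 3.0, z^k = 0.8833, u^k = -0.3574
Step 1: x-update.
Minimize 8*x^2 - 4*x + (3.0/2)*(x - 0.8833 - 0.3574)^2
FOC: (2*8 + 3.0)*x = 4 + 3.0*(0.8833 + 0.3574)
x^{k+1} = 0.4064
Step 2: z-update.
Minimize 5*z^2 + 3*z + (3.0/2)*(0.4064 - z - 0.3574)^2
FOC: (2*5 + 3.0)*z = -3 + 3.0*(0.4064 - 0.3574)
z^{k+1} = -0.2195
Step 3: u-update.
u^{k+1} = -0.3574 + 0.4064 + 0.2195 = 0.2685
Step 4: Primal residual = |0.4064 + 0.2195| = 0.6259


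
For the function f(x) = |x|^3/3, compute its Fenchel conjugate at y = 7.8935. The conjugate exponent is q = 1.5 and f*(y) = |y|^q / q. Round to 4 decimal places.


The conjugate exponent q satisfies 1/p + 1/q = 1.
p = 3, so q = 3/(3 - 1) = 1.5
|y|^q = 7.8935^1.5 = 22.1771
f*(7.8935) = 22.1771 / 1.5 = 14.7847


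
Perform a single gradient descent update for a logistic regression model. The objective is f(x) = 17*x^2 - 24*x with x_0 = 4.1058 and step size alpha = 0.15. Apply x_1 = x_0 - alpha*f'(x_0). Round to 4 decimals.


We compute the gradient at x_0 and apply the update.
f'(x) = 34*x - 24
f'(4.1058) = 34*4.1058 - 24 = 115.5972
x_1 = 4.1058 - 0.15*115.5972 = -13.2338


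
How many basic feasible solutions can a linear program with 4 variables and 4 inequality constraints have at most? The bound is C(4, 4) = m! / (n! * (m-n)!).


Each vertex corresponds to some choice of n active constraints out of m, so the number of vertices is at most C(m, n) = m! / (n!(m-n)!).
m = 4, n = 4
Numerator: 4 * 3 * 2 * 1
Denominator: 4! = 24
C(4, 4) = 1


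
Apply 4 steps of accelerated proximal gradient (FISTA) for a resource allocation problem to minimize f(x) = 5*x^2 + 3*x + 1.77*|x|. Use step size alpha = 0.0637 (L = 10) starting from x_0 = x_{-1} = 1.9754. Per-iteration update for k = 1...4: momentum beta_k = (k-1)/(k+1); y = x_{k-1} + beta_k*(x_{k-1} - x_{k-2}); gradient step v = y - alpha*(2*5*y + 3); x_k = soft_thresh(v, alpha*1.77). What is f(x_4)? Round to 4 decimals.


FISTA on f(x) = 5*x^2 + 3*x + 1.77*|x|
L = 10, alpha = 0.0637
Iteration 1: beta = 0.0, y = 1.9754 + 0.0*(1.9754 - 1.9754) = 1.9754
  grad(y) = 22.754, v = y - alpha*grad = 0.526
  prox(v) = soft_thresh(0.526, 0.1127) = 0.4132
Iteration 2: beta = 0.3333, y = 0.4132 + 0.3333*(0.4132 - 1.9754) = -0.1075
  grad(y) = 1.9249, v = y - alpha*grad = -0.2301
  prox(v) = soft_thresh(-0.2301, 0.1127) = -0.1174
Iteration 3: beta = 0.5, y = -0.1174 + 0.5*(-0.1174 - 0.4132) = -0.3827
  grad(y) = -0.8267, v = y - alpha*grad = -0.33
  prox(v) = soft_thresh(-0.33, 0.1127) = -0.2173
Iteration 4: beta = 0.6, y = -0.2173 + 0.6*(-0.2173 + 0.1174) = -0.2772
  grad(y) = 0.2281, v = y - alpha*grad = -0.2917
  prox(v) = soft_thresh(-0.2917, 0.1127) = -0.179
f(x_4) = 5*(-0.179)^2 + 3*(-0.179) + 1.77*|-0.179| = -0.06


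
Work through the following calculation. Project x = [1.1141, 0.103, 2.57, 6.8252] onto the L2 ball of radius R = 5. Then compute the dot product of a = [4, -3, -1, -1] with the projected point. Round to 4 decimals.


Step 1: Compute ||x|| (intermediates to 6 decimals).
||x|| = sqrt(1.1141^2 + 0.103^2 + 2.57^2 + 6.8252^2) = 7.378352
Step 2: Project.
Since ||x|| > R, scale = R/||x|| = 5/7.378352 = 0.677658, proj(x) = scale * x
proj(x) = [0.754979, 0.069799, 1.741581, 4.625151]
Step 3: Dot product.
a^T * proj(x) = 4*0.754979 - 3*0.069799 - 1*1.741581 - 1*4.625151 = -3.5562


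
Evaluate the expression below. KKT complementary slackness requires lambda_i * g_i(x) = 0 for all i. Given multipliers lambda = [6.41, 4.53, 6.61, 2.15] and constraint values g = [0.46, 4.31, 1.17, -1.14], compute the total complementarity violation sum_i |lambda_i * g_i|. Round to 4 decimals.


KKT complementary slackness check:
lambda_1 * g_1 = 6.41 * 0.46 = 2.9486
lambda_2 * g_2 = 4.53 * 4.31 = 19.5243
lambda_3 * g_3 = 6.61 * 1.17 = 7.7337
lambda_4 * g_4 = 2.15 * -1.14 = -2.451
Total violation = 2.9486 + 19.5243 + 7.7337 + 2.451 = 32.6576


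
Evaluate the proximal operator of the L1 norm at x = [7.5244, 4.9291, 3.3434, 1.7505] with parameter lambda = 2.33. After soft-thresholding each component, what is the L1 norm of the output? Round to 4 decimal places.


Soft-thresholding with lambda = 2.33:
prox(7.5244) = sign(7.5244)*max(|7.5244| - 2.33, 0) = 5.1944
prox(4.9291) = sign(4.9291)*max(|4.9291| - 2.33, 0) = 2.5991
prox(3.3434) = sign(3.3434)*max(|3.3434| - 2.33, 0) = 1.0134
prox(1.7505) = sign(1.7505)*max(|1.7505| - 2.33, 0) = 0.0
prox(x) = [5.1944, 2.5991, 1.0134, 0.0]
||prox(x)||_1 = 5.1944 + 2.5991 + 1.0134 + 0.0 = 8.8069


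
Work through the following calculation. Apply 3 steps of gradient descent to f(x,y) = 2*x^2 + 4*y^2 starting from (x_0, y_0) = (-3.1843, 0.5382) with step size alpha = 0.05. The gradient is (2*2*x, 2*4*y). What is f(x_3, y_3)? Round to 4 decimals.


Gradient descent on f(x,y) = 2*x^2 + 4*y^2.
Starting point: (-3.1843, 0.5382), alpha = 0.05
Step 1: grad_x = 2*2*-3.1843 = -12.7372, grad_y = 2*4*0.5382 = 4.3056
  x_1 = -3.1843 - 0.05*-12.7372 = -2.5474
  y_1 = 0.5382 - 0.05*4.3056 = 0.3229
Step 2: grad_x = 2*2*-2.5474 = -10.1898, grad_y = 2*4*0.3229 = 2.5834
  x_2 = -2.5474 - 0.05*-10.1898 = -2.038
  y_2 = 0.3229 - 0.05*2.5834 = 0.1938
Step 3: grad_x = 2*2*-2.038 = -8.1518, grad_y = 2*4*0.1938 = 1.55
  x_3 = -2.038 - 0.05*-8.1518 = -1.6304
  y_3 = 0.1938 - 0.05*1.55 = 0.1163
f(-1.6304, 0.1163) = 2*(-1.6304)^2 + 4*0.1163^2 = 5.3702


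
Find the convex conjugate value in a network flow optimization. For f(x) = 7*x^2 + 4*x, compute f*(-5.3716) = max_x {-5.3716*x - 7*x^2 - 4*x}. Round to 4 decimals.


f*(y) = sup_x {y*x - a*x^2 - b*x} = sup_x {(y-b)*x - a*x^2}
FOC: (y - b) - 2a*x = 0 => x* = (y - b)/(2a)
x* = (-5.3716 - 4)/(2*7) = -0.6694
f*(-5.3716) = (y-b)^2/(4a) = (-5.3716 - 4)^2/(4*7)
= 87.8269/28 = 3.1367


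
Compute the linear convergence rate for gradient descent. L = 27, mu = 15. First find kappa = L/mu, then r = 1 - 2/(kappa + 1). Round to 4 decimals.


Step 1: Compute the condition number.
kappa = L/mu = 27/15 = 1.8
Step 2: Compute the convergence rate.
r = 1 - 2/(kappa + 1) = 1 - 2*mu/(L + mu) = (L - mu)/(L + mu) = 12/42 = 0.2857


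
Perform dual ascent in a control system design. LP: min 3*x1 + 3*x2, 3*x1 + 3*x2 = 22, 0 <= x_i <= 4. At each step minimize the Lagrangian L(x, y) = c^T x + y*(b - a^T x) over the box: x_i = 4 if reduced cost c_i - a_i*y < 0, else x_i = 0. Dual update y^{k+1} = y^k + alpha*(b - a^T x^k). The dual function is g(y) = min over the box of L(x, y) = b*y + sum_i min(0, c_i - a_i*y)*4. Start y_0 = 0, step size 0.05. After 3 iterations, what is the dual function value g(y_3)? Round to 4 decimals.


Dual ascent for LP: min 3*x1 + 3*x2, 3*x1 + 3*x2 = 22, 0 <= x_i <= 4
Step 1: y^k = 0.0, reduced costs: (3.0, 3.0)
  x^k = (0.0, 0.0), subgradient = b - a^T x = 22.0
  y^{k+1} = 0.0 + 0.05*22.0 = 1.1
Step 2: y^k = 1.1, reduced costs: (-0.3, -0.3)
  x^k = (4.0, 4.0), subgradient = b - a^T x = -2.0
  y^{k+1} = 1.1 + 0.05*-2.0 = 1.0
Step 3: y^k = 1.0, reduced costs: (0.0, 0.0)
  x^k = (0.0, 0.0), subgradient = b - a^T x = 22.0
  y^{k+1} = 1.0 + 0.05*22.0 = 2.1
Dual objective at y_3 = 2.1: reduced costs (-3.3, -3.3), box minimizer x = (4.0, 4.0)
g(y_3) = b*y + (c1 - a1*y)*x1 + (c2 - a2*y)*x2 = 22*2.1 + (-3.3)*4.0 + (-3.3)*4.0 = 46.2 - 13.2 - 13.2 = 19.8


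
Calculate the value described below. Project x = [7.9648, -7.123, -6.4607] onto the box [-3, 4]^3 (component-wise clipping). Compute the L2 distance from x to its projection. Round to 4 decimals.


Project each component onto [-3, 4].
clip(7.9648) = 4.0, clip(-7.123) = -3.0, clip(-6.4607) = -3.0
Projection = [4.0, -3.0, -3.0]
Squared diffs: [15.7196, 16.9991, 11.9764]
Distance = sqrt(44.6951) = 6.6854


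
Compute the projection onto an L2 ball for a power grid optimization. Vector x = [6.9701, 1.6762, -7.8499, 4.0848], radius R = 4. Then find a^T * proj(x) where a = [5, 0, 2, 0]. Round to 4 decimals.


Step 1: Compute ||x|| (intermediates to 6 decimals).
||x|| = sqrt(6.9701^2 + 1.6762^2 + (-7.8499)^2 + 4.0848^2) = 11.388523
Step 2: Project.
Since ||x|| > R, scale = R/||x|| = 4/11.388523 = 0.351231, proj(x) = scale * x
proj(x) = [2.448115, 0.588733, -2.757128, 1.434708]
Step 3: Dot product.
a^T * proj(x) = 5*2.448115 + 0*0.588733 + 2*(-2.757128) + 0*1.434708 = 6.7263


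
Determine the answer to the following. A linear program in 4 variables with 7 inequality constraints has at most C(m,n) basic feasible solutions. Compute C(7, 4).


Each vertex corresponds to some choice of n active constraints out of m, so the number of vertices is at most C(m, n) = m! / (n!(m-n)!).
m = 7, n = 4
Numerator: 7 * 6 * 5 * 4
Denominator: 4! = 24
C(7, 4) = 35


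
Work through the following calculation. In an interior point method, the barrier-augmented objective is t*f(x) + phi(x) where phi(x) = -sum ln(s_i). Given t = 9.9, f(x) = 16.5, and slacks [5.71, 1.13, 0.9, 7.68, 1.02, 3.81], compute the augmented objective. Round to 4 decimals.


Step 1: Compute log-barrier.
ln values: [1.7422, 0.1222, -0.1054, 2.0386, 0.0198, 1.3376]
phi = -(1.7422 + 0.1222 - 0.1054 + 2.0386 + 0.0198 + 1.3376) = -5.1551
Step 2: Compute augmented objective.
t*f(x) = 9.9*16.5 = 163.35
Total = 163.35 - 5.1551 = 158.1949


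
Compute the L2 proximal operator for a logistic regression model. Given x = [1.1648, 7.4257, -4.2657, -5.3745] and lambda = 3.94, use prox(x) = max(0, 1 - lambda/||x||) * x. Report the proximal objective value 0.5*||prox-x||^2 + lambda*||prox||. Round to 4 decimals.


Step 1: Compute ||x||.
||x|| = 10.1774
Step 2: Compute scaling factor.
scale = max(0, 1 - 3.94/10.1774) = 0.6129
Step 3: prox(x) = [0.7139, 4.551, -2.6143, -3.2939]
||prox(x)|| = 6.2374
Step 4: Proximal objective.
0.5*||prox-x||^2 = 7.7618
lambda*||prox|| = 24.5754
Total = 32.3371


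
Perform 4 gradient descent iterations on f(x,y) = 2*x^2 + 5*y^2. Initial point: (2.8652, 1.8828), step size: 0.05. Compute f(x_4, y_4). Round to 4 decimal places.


Gradient descent on f(x,y) = 2*x^2 + 5*y^2.
Starting point: (2.8652, 1.8828), alpha = 0.05
Step 1: grad_x = 2*2*2.8652 = 11.4608, grad_y = 2*5*1.8828 = 18.828
  x_1 = 2.8652 - 0.05*11.4608 = 2.2922
  y_1 = 1.8828 - 0.05*18.828 = 0.9414
Step 2: grad_x = 2*2*2.2922 = 9.1686, grad_y = 2*5*0.9414 = 9.414
  x_2 = 2.2922 - 0.05*9.1686 = 1.8337
  y_2 = 0.9414 - 0.05*9.414 = 0.4707
Step 3: grad_x = 2*2*1.8337 = 7.3349, grad_y = 2*5*0.4707 = 4.707
  x_3 = 1.8337 - 0.05*7.3349 = 1.467
  y_3 = 0.4707 - 0.05*4.707 = 0.2354
Step 4: grad_x = 2*2*1.467 = 5.8679, grad_y = 2*5*0.2354 = 2.3535
  x_4 = 1.467 - 0.05*5.8679 = 1.1736
  y_4 = 0.2354 - 0.05*2.3535 = 0.1177
f(1.1736, 0.1177) = 2*1.1736^2 + 5*0.1177^2 = 2.8238


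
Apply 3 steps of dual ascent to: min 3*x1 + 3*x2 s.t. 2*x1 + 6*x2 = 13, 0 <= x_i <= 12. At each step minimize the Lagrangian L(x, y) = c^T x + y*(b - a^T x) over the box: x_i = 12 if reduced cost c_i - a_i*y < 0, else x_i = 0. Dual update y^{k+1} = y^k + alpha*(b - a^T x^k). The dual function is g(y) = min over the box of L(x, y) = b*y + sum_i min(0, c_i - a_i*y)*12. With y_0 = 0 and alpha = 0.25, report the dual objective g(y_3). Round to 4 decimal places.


Dual ascent for LP: min 3*x1 + 3*x2, 2*x1 + 6*x2 = 13, 0 <= x_i <= 12
Step 1: y^k = 0.0, reduced costs: (3.0, 3.0)
  x^k = (0.0, 0.0), subgradient = b - a^T x = 13.0
  y^{k+1} = 0.0 + 0.25*13.0 = 3.25
Step 2: y^k = 3.25, reduced costs: (-3.5, -16.5)
  x^k = (12.0, 12.0), subgradient = b - a^T x = -83.0
  y^{k+1} = 3.25 + 0.25*-83.0 = -17.5
Step 3: y^k = -17.5, reduced costs: (38.0, 108.0)
  x^k = (0.0, 0.0), subgradient = b - a^T x = 13.0
  y^{k+1} = -17.5 + 0.25*13.0 = -14.25
Dual objective at y_3 = -14.25: reduced costs (31.5, 88.5), box minimizer x = (0.0, 0.0)
g(y_3) = b*y + (c1 - a1*y)*x1 + (c2 - a2*y)*x2 = 13*(-14.25) + 31.5*0.0 + 88.5*0.0 = -185.25 + 0.0 + 0.0 = -185.25


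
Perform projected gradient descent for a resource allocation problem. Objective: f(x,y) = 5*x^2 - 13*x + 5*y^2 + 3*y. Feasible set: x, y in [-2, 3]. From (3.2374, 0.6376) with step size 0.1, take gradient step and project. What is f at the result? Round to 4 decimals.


Step 1: Compute gradient at (3.2374, 0.6376).
grad_x = 2*5*3.2374 - 13 = 19.374
grad_y = 2*5*0.6376 + 3 = 9.376
Step 2: Gradient step.
x_raw = 3.2374 - 0.1*19.374 = 1.3
y_raw = 0.6376 - 0.1*9.376 = -0.3
Step 3: Project onto [-2, 3].
x_proj = clip(1.3) = 1.3
y_proj = clip(-0.3) = -0.3
Step 4: Evaluate f.
f(1.3, -0.3) = -8.9


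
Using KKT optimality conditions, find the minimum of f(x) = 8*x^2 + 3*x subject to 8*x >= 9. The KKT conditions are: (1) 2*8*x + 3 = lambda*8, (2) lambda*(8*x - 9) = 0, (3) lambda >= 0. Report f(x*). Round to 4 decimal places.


Step 1: Try lambda = 0 (constraint inactive).
x_unc = -3/(2*8) = -0.1875
Check: 8*-0.1875 = -1.5 < 9 -- violated!
Step 2: Constraint must be active: 8*x = 9
x* = 9/8 = 1.125
lambda = (2*8*1.125 + 3)/8 = 2.625
Step 3: Compute optimal value.
f(x*) = 8*1.125^2 + 3*1.125 = 13.5


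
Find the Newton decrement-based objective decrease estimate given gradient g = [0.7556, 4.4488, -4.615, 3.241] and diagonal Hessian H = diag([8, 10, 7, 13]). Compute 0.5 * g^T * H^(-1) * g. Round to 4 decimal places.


Step 1: H is diagonal, so H^(-1) * g = [0.0945, 0.4449, -0.6593, 0.2493].
Step 2: g^T H^(-1) g = sum_i g_i^2 / H_ii
  = (0.7556)^2/8 + (4.4488)^2/10 + (-4.615)^2/7 + (3.241)^2/13
  = 0.0714 + 1.9792 + 3.0426 + 0.808 = 5.9012
Step 3: Objective decrease = 0.5 * g^T H^(-1) g = 2.9506


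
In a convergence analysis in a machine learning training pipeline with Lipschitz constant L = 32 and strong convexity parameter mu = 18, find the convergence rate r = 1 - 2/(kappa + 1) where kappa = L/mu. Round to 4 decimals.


Step 1: Compute the condition number.
kappa = L/mu = 32/18 = 1.7778
Step 2: Compute the convergence rate.
r = 1 - 2/(kappa + 1) = 1 - 2*mu/(L + mu) = (L - mu)/(L + mu) = 14/50 = 0.28


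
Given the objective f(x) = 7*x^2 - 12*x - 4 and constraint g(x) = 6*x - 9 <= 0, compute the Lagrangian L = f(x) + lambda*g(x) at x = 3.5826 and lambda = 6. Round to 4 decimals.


Step 1: Evaluate f(x).
f(3.5826) = 7*3.5826^2 - 12*3.5826 - 4 = 42.854
Step 2: Evaluate g(x).
g(3.5826) = 6*3.5826 - 9 = 12.4956
Step 3: Compute Lagrangian.
L = 42.854 + 6*12.4956 = 117.8276


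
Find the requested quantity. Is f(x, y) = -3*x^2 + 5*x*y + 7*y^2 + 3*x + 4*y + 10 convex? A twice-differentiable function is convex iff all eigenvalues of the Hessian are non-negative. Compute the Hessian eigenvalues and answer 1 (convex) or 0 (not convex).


The Hessian of f(x,y) = -3*x^2 + 5*x*y + 7*y^2 + 3*x + 4*y + 10 is:
H = [[-6, 5], [5, 14]]
Trace = -6 + 14 = 8
Determinant = -6*14 - (5)^2 = -109
Discriminant = (8)^2 - 4*-109 = 500.0
Eigenvalues: lambda_1 = -7.1803, lambda_2 = 15.1803
The function is not convex.

0


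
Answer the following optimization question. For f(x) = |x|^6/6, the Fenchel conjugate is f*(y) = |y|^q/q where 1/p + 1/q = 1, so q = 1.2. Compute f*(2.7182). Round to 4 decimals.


The conjugate exponent q satisfies 1/p + 1/q = 1.
p = 6, so q = 6/(6 - 1) = 1.2
|y|^q = 2.7182^1.2 = 3.32
f*(2.7182) = 3.32 / 1.2 = 2.7667


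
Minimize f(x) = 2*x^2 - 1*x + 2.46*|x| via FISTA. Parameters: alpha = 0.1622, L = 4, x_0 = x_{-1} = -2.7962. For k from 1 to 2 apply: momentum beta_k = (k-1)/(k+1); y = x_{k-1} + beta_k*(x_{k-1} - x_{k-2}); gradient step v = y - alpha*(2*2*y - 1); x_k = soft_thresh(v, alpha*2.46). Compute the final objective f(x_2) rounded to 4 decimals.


FISTA on f(x) = 2*x^2 - 1*x + 2.46*|x|
L = 4, alpha = 0.1622
Iteration 1: beta = 0.0, y = -2.7962 + 0.0*(-2.7962 + 2.7962) = -2.7962
  grad(y) = -12.1848, v = y - alpha*grad = -0.8198
  prox(v) = soft_thresh(-0.8198, 0.399) = -0.4208
Iteration 2: beta = 0.3333, y = -0.4208 + 0.3333*(-0.4208 + 2.7962) = 0.371
  grad(y) = 0.4839, v = y - alpha*grad = 0.2925
  prox(v) = soft_thresh(0.2925, 0.399) = 0.0
f(x_2) = 2*0.0^2 - 1*0.0 + 2.46*|0.0| = 0.0


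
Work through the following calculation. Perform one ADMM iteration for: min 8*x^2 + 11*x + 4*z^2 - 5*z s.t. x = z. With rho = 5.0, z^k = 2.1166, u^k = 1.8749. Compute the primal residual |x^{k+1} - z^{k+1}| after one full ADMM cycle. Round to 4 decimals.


ADMM iteration with rho = 5.0, z^k = 2.1166, u^k = 1.8749
Step 1: x-update.
Minimize 8*x^2 + 11*x + (5.0/2)*(x - 2.1166 + 1.8749)^2
FOC: (2*8 + 5.0)*x = -11 + 5.0*(2.1166 - 1.8749)
x^{k+1} = -0.4663
Step 2: z-update.
Minimize 4*z^2 - 5*z + (5.0/2)*(-0.4663 - z + 1.8749)^2
FOC: (2*4 + 5.0)*z = 5 + 5.0*(-0.4663 + 1.8749)
z^{k+1} = 0.9264
Step 3: u-update.
u^{k+1} = 1.8749 - 0.4663 - 0.9264 = 0.4822
Step 4: Primal residual = |-0.4663 - 0.9264| = 1.3927


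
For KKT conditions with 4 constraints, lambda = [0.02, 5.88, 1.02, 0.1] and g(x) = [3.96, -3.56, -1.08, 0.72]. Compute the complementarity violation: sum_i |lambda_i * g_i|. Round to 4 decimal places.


KKT complementary slackness check:
lambda_1 * g_1 = 0.02 * 3.96 = 0.0792
lambda_2 * g_2 = 5.88 * -3.56 = -20.9328
lambda_3 * g_3 = 1.02 * -1.08 = -1.1016
lambda_4 * g_4 = 0.1 * 0.72 = 0.072
Total violation = 0.0792 + 20.9328 + 1.1016 + 0.072 = 22.1856


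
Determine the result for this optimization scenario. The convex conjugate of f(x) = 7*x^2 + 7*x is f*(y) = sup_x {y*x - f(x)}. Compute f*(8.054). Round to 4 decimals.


f*(y) = sup_x {y*x - a*x^2 - b*x} = sup_x {(y-b)*x - a*x^2}
FOC: (y - b) - 2a*x = 0 => x* = (y - b)/(2a)
x* = (8.054 - 7)/(2*7) = 0.0753
f*(8.054) = (y-b)^2/(4a) = (8.054 - 7)^2/(4*7)
= 1.1109/28 = 0.0397


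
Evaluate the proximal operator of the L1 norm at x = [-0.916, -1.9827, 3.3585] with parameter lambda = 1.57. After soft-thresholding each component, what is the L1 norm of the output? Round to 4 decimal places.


Soft-thresholding with lambda = 1.57:
prox(-0.916) = sign(-0.916)*max(|-0.916| - 1.57, 0) = 0.0
prox(-1.9827) = sign(-1.9827)*max(|-1.9827| - 1.57, 0) = -0.4127
prox(3.3585) = sign(3.3585)*max(|3.3585| - 1.57, 0) = 1.7885
prox(x) = [0.0, -0.4127, 1.7885]
||prox(x)||_1 = 0.0 + 0.4127 + 1.7885 = 2.2012


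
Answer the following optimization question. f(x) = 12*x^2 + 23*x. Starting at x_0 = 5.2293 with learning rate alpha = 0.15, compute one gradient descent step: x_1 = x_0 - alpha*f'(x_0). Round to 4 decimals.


We compute the gradient at x_0 and apply the update.
f'(x) = 24*x + 23
f'(5.2293) = 24*5.2293 + 23 = 148.5032
x_1 = 5.2293 - 0.15*148.5032 = -17.0462


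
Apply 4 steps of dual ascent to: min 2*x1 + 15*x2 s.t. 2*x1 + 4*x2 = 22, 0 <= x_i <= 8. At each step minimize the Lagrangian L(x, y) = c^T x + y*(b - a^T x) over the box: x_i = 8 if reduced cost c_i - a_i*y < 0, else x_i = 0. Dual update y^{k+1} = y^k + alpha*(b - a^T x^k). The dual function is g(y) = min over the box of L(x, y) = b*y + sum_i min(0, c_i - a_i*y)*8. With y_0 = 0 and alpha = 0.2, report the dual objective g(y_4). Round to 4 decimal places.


Dual ascent for LP: min 2*x1 + 15*x2, 2*x1 + 4*x2 = 22, 0 <= x_i <= 8
Step 1: y^k = 0.0, reduced costs: (2.0, 15.0)
  x^k = (0.0, 0.0), subgradient = b - a^T x = 22.0
  y^{k+1} = 0.0 + 0.2*22.0 = 4.4
Step 2: y^k = 4.4, reduced costs: (-6.8, -2.6)
  x^k = (8.0, 8.0), subgradient = b - a^T x = -26.0
  y^{k+1} = 4.4 + 0.2*-26.0 = -0.8
Step 3: y^k = -0.8, reduced costs: (3.6, 18.2)
  x^k = (0.0, 0.0), subgradient = b - a^T x = 22.0
  y^{k+1} = -0.8 + 0.2*22.0 = 3.6
Step 4: y^k = 3.6, reduced costs: (-5.2, 0.6)
  x^k = (8.0, 0.0), subgradient = b - a^T x = 6.0
  y^{k+1} = 3.6 + 0.2*6.0 = 4.8
Dual objective at y_4 = 4.8: reduced costs (-7.6, -4.2), box minimizer x = (8.0, 8.0)
g(y_4) = b*y + (c1 - a1*y)*x1 + (c2 - a2*y)*x2 = 22*4.8 + (-7.6)*8.0 + (-4.2)*8.0 = 105.6 - 60.8 - 33.6 = 11.2


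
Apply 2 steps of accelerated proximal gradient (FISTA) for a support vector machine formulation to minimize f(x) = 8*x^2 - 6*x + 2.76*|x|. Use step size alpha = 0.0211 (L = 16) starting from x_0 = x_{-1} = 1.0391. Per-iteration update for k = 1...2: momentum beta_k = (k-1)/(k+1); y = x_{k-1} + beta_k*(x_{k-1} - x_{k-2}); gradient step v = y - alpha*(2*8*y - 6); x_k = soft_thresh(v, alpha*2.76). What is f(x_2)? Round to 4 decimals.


FISTA on f(x) = 8*x^2 - 6*x + 2.76*|x|
L = 16, alpha = 0.0211
Iteration 1: beta = 0.0, y = 1.0391 + 0.0*(1.0391 - 1.0391) = 1.0391
  grad(y) = 10.6256, v = y - alpha*grad = 0.8149
  prox(v) = soft_thresh(0.8149, 0.0582) = 0.7567
Iteration 2: beta = 0.3333, y = 0.7567 + 0.3333*(0.7567 - 1.0391) = 0.6625
  grad(y) = 4.6003, v = y - alpha*grad = 0.5655
  prox(v) = soft_thresh(0.5655, 0.0582) = 0.5072
f(x_2) = 8*0.5072^2 - 6*0.5072 + 2.76*|0.5072| = 0.4148


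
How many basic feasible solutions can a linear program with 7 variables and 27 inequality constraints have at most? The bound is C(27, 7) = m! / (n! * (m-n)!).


Each vertex corresponds to some choice of n active constraints out of m, so the number of vertices is at most C(m, n) = m! / (n!(m-n)!).
m = 27, n = 7
Numerator: 27 * 26 * 25 * 24 * 23 * 22 * 21
Denominator: 7! = 5040
C(27, 7) = 888030


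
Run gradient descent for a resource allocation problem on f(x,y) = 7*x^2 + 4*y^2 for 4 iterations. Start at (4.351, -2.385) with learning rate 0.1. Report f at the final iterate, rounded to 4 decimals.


Gradient descent on f(x,y) = 7*x^2 + 4*y^2.
Starting point: (4.351, -2.385), alpha = 0.1
Step 1: grad_x = 2*7*4.351 = 60.914, grad_y = 2*4*-2.385 = -19.08
  x_1 = 4.351 - 0.1*60.914 = -1.7404
  y_1 = -2.385 - 0.1*-19.08 = -0.477
Step 2: grad_x = 2*7*-1.7404 = -24.3656, grad_y = 2*4*-0.477 = -3.816
  x_2 = -1.7404 - 0.1*-24.3656 = 0.6962
  y_2 = -0.477 - 0.1*-3.816 = -0.0954
Step 3: grad_x = 2*7*0.6962 = 9.7462, grad_y = 2*4*-0.0954 = -0.7632
  x_3 = 0.6962 - 0.1*9.7462 = -0.2785
  y_3 = -0.0954 - 0.1*-0.7632 = -0.0191
Step 4: grad_x = 2*7*-0.2785 = -3.8985, grad_y = 2*4*-0.0191 = -0.1526
  x_4 = -0.2785 - 0.1*-3.8985 = 0.1114
  y_4 = -0.0191 - 0.1*-0.1526 = -0.0038
f(0.1114, -0.0038) = 7*0.1114^2 + 4*(-0.0038)^2 = 0.0869


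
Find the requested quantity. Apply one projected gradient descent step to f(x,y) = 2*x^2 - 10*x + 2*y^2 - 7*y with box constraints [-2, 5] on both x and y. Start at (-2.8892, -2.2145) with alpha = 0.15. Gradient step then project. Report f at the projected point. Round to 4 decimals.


Step 1: Compute gradient at (-2.8892, -2.2145).
grad_x = 2*2*-2.8892 - 10 = -21.5568
grad_y = 2*2*-2.2145 - 7 = -15.858
Step 2: Gradient step.
x_raw = -2.8892 - 0.15*-21.5568 = 0.3443
y_raw = -2.2145 - 0.15*-15.858 = 0.1642
Step 3: Project onto [-2, 5].
x_proj = clip(0.3443) = 0.3443
y_proj = clip(0.1642) = 0.1642
Step 4: Evaluate f.
f(0.3443, 0.1642) = -4.3016


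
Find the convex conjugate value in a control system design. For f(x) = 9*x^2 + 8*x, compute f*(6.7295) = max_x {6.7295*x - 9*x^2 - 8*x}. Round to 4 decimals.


f*(y) = sup_x {y*x - a*x^2 - b*x} = sup_x {(y-b)*x - a*x^2}
FOC: (y - b) - 2a*x = 0 => x* = (y - b)/(2a)
x* = (6.7295 - 8)/(2*9) = -0.0706
f*(6.7295) = (y-b)^2/(4a) = (6.7295 - 8)^2/(4*9)
= 1.6142/36 = 0.0448


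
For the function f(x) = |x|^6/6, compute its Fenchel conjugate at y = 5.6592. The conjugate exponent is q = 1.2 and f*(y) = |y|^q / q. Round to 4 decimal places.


The conjugate exponent q satisfies 1/p + 1/q = 1.
p = 6, so q = 6/(6 - 1) = 1.2
|y|^q = 5.6592^1.2 = 8.004
f*(5.6592) = 8.004 / 1.2 = 6.67


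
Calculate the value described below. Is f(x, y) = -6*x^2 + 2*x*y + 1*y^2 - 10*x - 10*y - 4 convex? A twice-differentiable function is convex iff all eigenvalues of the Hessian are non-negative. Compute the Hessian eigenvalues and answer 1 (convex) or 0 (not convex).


The Hessian of f(x,y) = -6*x^2 + 2*x*y + 1*y^2 - 10*x - 10*y - 4 is:
H = [[-12, 2], [2, 2]]
Trace = -12 + 2 = -10
Determinant = -12*2 - (2)^2 = -28
Discriminant = (-10)^2 - 4*-28 = 212.0
Eigenvalues: lambda_1 = -12.2801, lambda_2 = 2.2801
The function is not convex.

0


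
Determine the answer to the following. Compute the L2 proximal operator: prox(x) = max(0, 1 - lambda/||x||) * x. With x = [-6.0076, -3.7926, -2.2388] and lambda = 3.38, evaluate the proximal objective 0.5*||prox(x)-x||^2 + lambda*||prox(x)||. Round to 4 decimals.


Step 1: Compute ||x||.
||x|| = 7.449
Step 2: Compute scaling factor.
scale = max(0, 1 - 3.38/7.449) = 0.5462
Step 3: prox(x) = [-3.2816, -2.0717, -1.2229]
||prox(x)|| = 4.069
Step 4: Proximal objective.
0.5*||prox-x||^2 = 5.7122
lambda*||prox|| = 13.7532
Total = 19.4654


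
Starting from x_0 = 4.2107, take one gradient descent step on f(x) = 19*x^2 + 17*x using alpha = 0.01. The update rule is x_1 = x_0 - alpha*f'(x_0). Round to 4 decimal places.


We compute the gradient at x_0 and apply the update.
f'(x) = 38*x + 17
f'(4.2107) = 38*4.2107 + 17 = 177.0066
x_1 = 4.2107 - 0.01*177.0066 = 2.4406


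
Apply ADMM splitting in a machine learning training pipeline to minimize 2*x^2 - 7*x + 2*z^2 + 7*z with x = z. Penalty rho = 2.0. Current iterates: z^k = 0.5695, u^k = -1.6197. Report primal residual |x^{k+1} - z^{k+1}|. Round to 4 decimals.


ADMM iteration with rho = 2.0, z^k = 0.5695, u^k = -1.6197
Step 1: x-update.
Minimize 2*x^2 - 7*x + (2.0/2)*(x - 0.5695 - 1.6197)^2
FOC: (2*2 + 2.0)*x = 7 + 2.0*(0.5695 + 1.6197)
x^{k+1} = 1.8964
Step 2: z-update.
Minimize 2*z^2 + 7*z + (2.0/2)*(1.8964 - z - 1.6197)^2
FOC: (2*2 + 2.0)*z = -7 + 2.0*(1.8964 - 1.6197)
z^{k+1} = -1.0744
Step 3: u-update.
u^{k+1} = -1.6197 + 1.8964 + 1.0744 = 1.3511
Step 4: Primal residual = |1.8964 + 1.0744| = 2.9708


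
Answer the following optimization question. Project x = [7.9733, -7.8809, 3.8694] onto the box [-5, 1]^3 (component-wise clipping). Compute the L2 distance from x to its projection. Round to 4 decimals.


Project each component onto [-5, 1].
clip(7.9733) = 1.0, clip(-7.8809) = -5.0, clip(3.8694) = 1.0
Projection = [1.0, -5.0, 1.0]
Squared diffs: [48.6269, 8.2996, 8.2335]
Distance = sqrt(65.16) = 8.0722


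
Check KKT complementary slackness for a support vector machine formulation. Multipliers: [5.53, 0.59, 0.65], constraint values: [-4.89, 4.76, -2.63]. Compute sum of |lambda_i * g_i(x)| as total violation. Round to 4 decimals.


KKT complementary slackness check:
lambda_1 * g_1 = 5.53 * -4.89 = -27.0417
lambda_2 * g_2 = 0.59 * 4.76 = 2.8084
lambda_3 * g_3 = 0.65 * -2.63 = -1.7095
Total violation = 27.0417 + 2.8084 + 1.7095 = 31.5596


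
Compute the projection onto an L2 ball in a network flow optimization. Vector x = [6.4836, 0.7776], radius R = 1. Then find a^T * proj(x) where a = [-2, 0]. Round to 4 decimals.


Step 1: Compute ||x|| (intermediates to 6 decimals).
||x|| = sqrt(6.4836^2 + 0.7776^2) = 6.530064
Step 2: Project.
Since ||x|| > R, scale = R/||x|| = 1/6.530064 = 0.153138, proj(x) = scale * x
proj(x) = [0.992886, 0.11908]
Step 3: Dot product.
a^T * proj(x) = -2*0.992886 + 0*0.11908 = -1.9858


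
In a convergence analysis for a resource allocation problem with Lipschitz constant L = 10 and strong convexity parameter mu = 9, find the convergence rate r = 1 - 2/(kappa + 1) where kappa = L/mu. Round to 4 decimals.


Step 1: Compute the condition number.
kappa = L/mu = 10/9 = 1.1111
Step 2: Compute the convergence rate.
r = 1 - 2/(kappa + 1) = 1 - 2*mu/(L + mu) = (L - mu)/(L + mu) = 1/19 = 0.0526


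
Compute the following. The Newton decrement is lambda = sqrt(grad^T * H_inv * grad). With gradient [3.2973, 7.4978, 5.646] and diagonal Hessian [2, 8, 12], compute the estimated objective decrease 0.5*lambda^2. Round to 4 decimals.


Step 1: H is diagonal, so H^(-1) * g = [1.6487, 0.9372, 0.4705].
Step 2: g^T H^(-1) g = sum_i g_i^2 / H_ii
  = (3.2973)^2/2 + (7.4978)^2/8 + (5.646)^2/12
  = 5.4361 + 7.0271 + 2.6564 = 15.1197
Step 3: Objective decrease = 0.5 * g^T H^(-1) g = 7.5598


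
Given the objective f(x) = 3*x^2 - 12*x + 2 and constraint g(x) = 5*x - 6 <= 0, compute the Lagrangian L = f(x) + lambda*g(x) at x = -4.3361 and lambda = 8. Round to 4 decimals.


Step 1: Evaluate f(x).
f(-4.3361) = 3*(-4.3361)^2 - 12*(-4.3361) + 2 = 110.4385
Step 2: Evaluate g(x).
g(-4.3361) = 5*-4.3361 - 6 = -27.6805
Step 3: Compute Lagrangian.
L = 110.4385 + 8*-27.6805 = -111.0055


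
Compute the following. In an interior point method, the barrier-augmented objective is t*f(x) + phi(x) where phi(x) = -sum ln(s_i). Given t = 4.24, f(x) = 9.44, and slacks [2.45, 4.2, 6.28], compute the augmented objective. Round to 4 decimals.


Step 1: Compute log-barrier.
ln values: [0.8961, 1.4351, 1.8374]
phi = -(0.8961 + 1.4351 + 1.8374) = -4.1685
Step 2: Compute augmented objective.
t*f(x) = 4.24*9.44 = 40.0256
Total = 40.0256 - 4.1685 = 35.8571


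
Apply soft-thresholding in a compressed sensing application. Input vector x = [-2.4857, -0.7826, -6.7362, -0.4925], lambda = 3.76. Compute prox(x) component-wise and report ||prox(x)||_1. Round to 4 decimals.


Soft-thresholding with lambda = 3.76:
prox(-2.4857) = sign(-2.4857)*max(|-2.4857| - 3.76, 0) = 0.0
prox(-0.7826) = sign(-0.7826)*max(|-0.7826| - 3.76, 0) = 0.0
prox(-6.7362) = sign(-6.7362)*max(|-6.7362| - 3.76, 0) = -2.9762
prox(-0.4925) = sign(-0.4925)*max(|-0.4925| - 3.76, 0) = 0.0
prox(x) = [0.0, 0.0, -2.9762, 0.0]
||prox(x)||_1 = 0.0 + 0.0 + 2.9762 + 0.0 = 2.9762


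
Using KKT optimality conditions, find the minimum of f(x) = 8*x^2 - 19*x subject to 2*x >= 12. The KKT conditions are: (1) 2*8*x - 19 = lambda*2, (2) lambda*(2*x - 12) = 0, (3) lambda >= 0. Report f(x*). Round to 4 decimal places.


Step 1: Try lambda = 0 (constraint inactive).
x_unc = 19/(2*8) = 1.1875
Check: 2*1.1875 = 2.375 < 12 -- violated!
Step 2: Constraint must be active: 2*x = 12
x* = 12/2 = 6.0
lambda = (2*8*6.0 - 19)/2 = 38.5
Step 3: Compute optimal value.
f(x*) = 8*6.0^2 - 19*6.0 = 174.0


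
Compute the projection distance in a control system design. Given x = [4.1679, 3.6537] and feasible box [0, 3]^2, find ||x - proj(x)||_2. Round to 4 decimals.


Project each component onto [0, 3].
clip(4.1679) = 3.0, clip(3.6537) = 3.0
Projection = [3.0, 3.0]
Squared diffs: [1.364, 0.4273]
Distance = sqrt(1.7913) = 1.3384


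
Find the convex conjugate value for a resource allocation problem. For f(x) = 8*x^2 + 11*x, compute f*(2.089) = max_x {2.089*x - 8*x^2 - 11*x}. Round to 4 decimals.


f*(y) = sup_x {y*x - a*x^2 - b*x} = sup_x {(y-b)*x - a*x^2}
FOC: (y - b) - 2a*x = 0 => x* = (y - b)/(2a)
x* = (2.089 - 11)/(2*8) = -0.5569
f*(2.089) = (y-b)^2/(4a) = (2.089 - 11)^2/(4*8)
= 79.4059/32 = 2.4814


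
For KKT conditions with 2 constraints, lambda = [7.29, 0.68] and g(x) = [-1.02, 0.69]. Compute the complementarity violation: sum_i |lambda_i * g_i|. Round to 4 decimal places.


KKT complementary slackness check:
lambda_1 * g_1 = 7.29 * -1.02 = -7.4358
lambda_2 * g_2 = 0.68 * 0.69 = 0.4692
Total violation = 7.4358 + 0.4692 = 7.905


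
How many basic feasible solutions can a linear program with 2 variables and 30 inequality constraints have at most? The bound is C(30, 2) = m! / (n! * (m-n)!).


Each vertex corresponds to some choice of n active constraints out of m, so the number of vertices is at most C(m, n) = m! / (n!(m-n)!).
m = 30, n = 2
Numerator: 30 * 29
Denominator: 2! = 2
C(30, 2) = 435


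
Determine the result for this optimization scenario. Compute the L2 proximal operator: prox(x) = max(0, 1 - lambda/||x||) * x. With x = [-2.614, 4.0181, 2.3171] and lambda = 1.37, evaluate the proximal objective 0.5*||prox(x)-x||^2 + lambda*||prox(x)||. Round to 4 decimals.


Step 1: Compute ||x||.
||x|| = 5.3242
Step 2: Compute scaling factor.
scale = max(0, 1 - 1.37/5.3242) = 0.7427
Step 3: prox(x) = [-1.9414, 2.9842, 1.7209]
||prox(x)|| = 3.9542
Step 4: Proximal objective.
0.5*||prox-x||^2 = 0.9385
lambda*||prox|| = 5.4173
Total = 6.3557
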